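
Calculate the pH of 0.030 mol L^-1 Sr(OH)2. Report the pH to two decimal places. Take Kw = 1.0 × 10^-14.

pH = 12.78

Sr(OH)2 is a strong base (each formula unit releases 2 OH-); [OH-] = 0.06 M.
pOH = -log(0.06) = 1.22
pH = 14.00 - 1.22 = 12.78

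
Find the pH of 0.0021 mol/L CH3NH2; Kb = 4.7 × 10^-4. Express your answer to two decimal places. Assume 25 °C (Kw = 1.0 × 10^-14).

CH3NH2 + H2O ⇌ CH3NH3+ + OH-
Kb = [OH-]²/(0.0021 − [OH-]) = 4.7 × 10^-4
The 5% rule fails; solving [OH-]² + Kb·[OH-] − Kb·C₀ = 0 exactly:
[OH-] = (−Kb + √(Kb² + 4·Kb·C₀))/2 = 7.86 × 10^-4 M
pOH = 3.10, so pH = 14.00 − pOH = 10.90

pH = 10.90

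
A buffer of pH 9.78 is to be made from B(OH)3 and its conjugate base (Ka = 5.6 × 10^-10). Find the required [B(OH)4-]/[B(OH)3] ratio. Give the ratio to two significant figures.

pKa = -log(5.6 × 10^-10) = 9.252
pH = pKa + log(r) ⇒ log(r) = 9.78 − 9.252 = +0.528
r = [B(OH)4-]/[B(OH)3] = 10^(+0.528) = 3.37

ratio = 3.4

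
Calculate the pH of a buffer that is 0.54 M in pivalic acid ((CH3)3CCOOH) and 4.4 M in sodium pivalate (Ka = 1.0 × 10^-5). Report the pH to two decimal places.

pH = 5.91

pKa = −log(1.0 × 10^-5) = 5.000
Henderson–Hasselbalch: pH = pKa + log([(CH3)3CCOO-]/[(CH3)3CCOOH]) = 5.000 + log(4.4/0.54)
pH = 5.000 + (+0.911) = 5.91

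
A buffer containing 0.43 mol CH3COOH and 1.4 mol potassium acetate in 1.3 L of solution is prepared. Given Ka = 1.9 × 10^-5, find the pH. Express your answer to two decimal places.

pKa = −log(1.9 × 10^-5) = 4.721
Henderson–Hasselbalch: pH = pKa + log([CH3COO-]/[CH3COOH]) = 4.721 + log(1.4/0.43)
pH = 4.721 + (+0.513) = 5.23

pH = 5.23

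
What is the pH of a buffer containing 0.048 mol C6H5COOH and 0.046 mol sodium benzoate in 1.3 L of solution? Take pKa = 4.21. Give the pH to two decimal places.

Henderson–Hasselbalch: pH = pKa + log([C6H5COO-]/[C6H5COOH]) = 4.21 + log(0.046/0.048)
pH = 4.21 + (-0.018) = 4.19

pH = 4.19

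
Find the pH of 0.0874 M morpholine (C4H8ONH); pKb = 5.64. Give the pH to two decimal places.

pH = 10.65

C4H8ONH + H2O ⇌ C4H8ONH2+ + OH-
Kb = 10^(−5.64) = 2.29 × 10^-6
Let x = [OH-] at equilibrium. Kb = x²/(0.0874 − x).
Neglecting x in the denominator: x = √(2.29 × 10^-6 × 0.0874) = 4.47 × 10^-4 M
pOH = 3.35, so pH = 14.00 − pOH = 10.65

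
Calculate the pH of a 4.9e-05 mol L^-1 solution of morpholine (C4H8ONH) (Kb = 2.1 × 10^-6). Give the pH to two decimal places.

C4H8ONH + H2O ⇌ C4H8ONH2+ + OH-
From the ICE table, Kb = x²/(4.9e-05 − x) = 2.1 × 10^-6.
Here C₀/Kb ≈ 23.3, so the small-x approximation fails. Use the quadratic:
x = [−2.1e-06 + √(2.1e-06² + 4.12e-10)]/2 = 9.15 × 10^-6 M
pOH = −log(9.15 × 10^-6) = 5.04; pH = 14.00 − 5.04 = 8.96

pH = 8.96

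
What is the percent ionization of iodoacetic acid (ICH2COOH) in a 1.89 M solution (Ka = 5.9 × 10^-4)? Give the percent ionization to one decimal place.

ICH2COOH ⇌ ICH2COO- + H+; let x = [H+] at equilibrium.
x ≈ √(Ka·C₀) = √(5.9 × 10^-4 × 1.89) = 3.34 × 10^-2 M
% ionization = x/C₀ × 100% = 3.34 × 10^-2/1.89 × 100% = 1.8%

1.8%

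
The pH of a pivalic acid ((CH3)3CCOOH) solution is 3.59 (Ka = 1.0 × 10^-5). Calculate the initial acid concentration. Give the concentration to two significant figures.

C₀ = 6.9 × 10^-3 M

[H+] = 10^(-3.59) = 2.57 × 10^-4 M = x
Ka = x²/(C₀ − x) ⇒ C₀ = x + x²/Ka
C₀ = 2.57 × 10^-4 + (2.57 × 10^-4)²/(1.0 × 10^-5) = 6.86 × 10^-3 M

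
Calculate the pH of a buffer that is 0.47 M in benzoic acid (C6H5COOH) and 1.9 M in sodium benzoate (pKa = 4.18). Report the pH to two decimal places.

Henderson–Hasselbalch: pH = pKa + log([C6H5COO-]/[C6H5COOH]) = 4.18 + log(1.9/0.47)
pH = 4.18 + (+0.607) = 4.79

pH = 4.79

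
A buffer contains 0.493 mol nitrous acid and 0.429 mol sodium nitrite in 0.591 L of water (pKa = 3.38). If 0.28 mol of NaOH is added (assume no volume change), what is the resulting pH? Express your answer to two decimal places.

pH = 3.90

After neutralization: n(HNO2) = 0.213 mol, n(NO2-) = 0.709 mol.
Henderson–Hasselbalch with mole ratio 0.709/0.213: pH = 3.38 + (+0.522)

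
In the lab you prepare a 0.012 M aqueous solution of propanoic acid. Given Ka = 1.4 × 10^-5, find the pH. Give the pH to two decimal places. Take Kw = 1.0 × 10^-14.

pH = 3.39

CH3CH2COOH ⇌ CH3CH2COO- + H+
From the ICE table, Ka = [H+]²/(0.012 − [H+]) = 1.4 × 10^-5.
Neglecting [H+] in the denominator: [H+] = √(1.4 × 10^-5 × 0.012) = 4.10 × 10^-4 M
([H+]/C₀ = 3.4% < 5%, so the approximation holds.)
pH = −log(4.10 × 10^-4) = 3.39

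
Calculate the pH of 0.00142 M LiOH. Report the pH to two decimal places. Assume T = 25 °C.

pH = 11.15

LiOH is a strong base; [OH-] = 0.00142 M.
pOH = -log(0.00142) = 2.85
pH = 14.00 - 2.85 = 11.15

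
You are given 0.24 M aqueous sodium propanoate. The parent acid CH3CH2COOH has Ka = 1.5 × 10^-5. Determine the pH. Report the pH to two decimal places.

pH = 9.10

CH3CH2COO- is the conjugate base of the weak acid CH3CH2COOH.
Kb = Kw/Ka = 1.0×10^-14 / 1.5 × 10^-5 = 6.67 × 10^-10
From the ICE table, Kb = x²/(0.24 − x) = 6.67 × 10^-10.
Since Kb ≪ C₀, x ≈ √(Kb·C₀) = 1.27 × 10^-5 M.
(x/C₀ = 0.0053% < 5%, so the approximation holds.)
pOH = −log(1.27 × 10^-5) = 4.90; pH = 14.00 − 4.90 = 9.10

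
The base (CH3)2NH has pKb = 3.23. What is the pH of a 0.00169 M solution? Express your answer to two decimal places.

(CH3)2NH + H2O ⇌ (CH3)2NH2+ + OH-
Kb = 10^(−3.23) = 5.89 × 10^-4
Kb = [OH-]²/(0.00169 − [OH-]) = 5.89 × 10^-4
Here C₀/Kb ≈ 2.87, so the small-[OH-] approximation fails. Use the quadratic:
[OH-] = (−Kb + √(Kb² + 4·Kb·C₀))/2 = 7.46 × 10^-4 M
pOH = 3.13, so pH = 14.00 − pOH = 10.87

pH = 10.87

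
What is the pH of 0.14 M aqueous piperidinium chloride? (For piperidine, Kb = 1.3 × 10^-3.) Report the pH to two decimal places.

C5H10NH2+ is the conjugate acid of the weak base C5H10NH.
Ka = Kw/Kb = 1.0×10^-14 / 1.3 × 10^-3 = 7.69 × 10^-12
Ka = [H+]²/(0.14 − [H+]) = 7.69 × 10^-12
Assume [H+] ≪ 0.14: [H+] ≈ √(7.69 × 10^-12 × 0.14) = 1.04 × 10^-6 M
pH = −log[H+] = −log(1.04 × 10^-6) = 5.98

pH = 5.98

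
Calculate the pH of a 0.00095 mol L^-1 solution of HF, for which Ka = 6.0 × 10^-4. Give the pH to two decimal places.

pH = 3.29

HF ⇌ F- + H+
Ka = x²/(0.00095 − x) = 6.0 × 10^-4
Here C₀/Ka ≈ 1.58, so the small-x approximation fails. Use the quadratic:
x = (−Ka + √(Ka² + 4·Ka·C₀))/2 = 5.12 × 10^-4 M
pH = −log[H+] = −log(5.12 × 10^-4) = 3.29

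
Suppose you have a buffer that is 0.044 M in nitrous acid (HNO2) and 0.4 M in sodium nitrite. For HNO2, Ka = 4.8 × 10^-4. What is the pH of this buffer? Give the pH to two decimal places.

pH = 4.28

pKa = −log(4.8 × 10^-4) = 3.319
Using pH = pKa + log([base]/[acid]) with [base]/[acid] = 0.4/0.044:
pH = 3.319 + (+0.959) = 4.28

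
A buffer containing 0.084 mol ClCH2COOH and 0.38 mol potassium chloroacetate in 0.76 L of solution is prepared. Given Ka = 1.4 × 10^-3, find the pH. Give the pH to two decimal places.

pKa = −log(1.4 × 10^-3) = 2.854
pH = pKa + log([A⁻]/[HA]) = 2.854 + log(0.38/0.084)
pH = 2.854 + (+0.656) = 3.51

pH = 3.51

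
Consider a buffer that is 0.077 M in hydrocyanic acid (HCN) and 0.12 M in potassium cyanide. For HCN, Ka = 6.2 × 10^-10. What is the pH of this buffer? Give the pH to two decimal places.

pKa = −log(6.2 × 10^-10) = 9.208
pH = pKa + log([A⁻]/[HA]) = 9.208 + log(0.12/0.077)
pH = 9.208 + (+0.193) = 9.40

pH = 9.40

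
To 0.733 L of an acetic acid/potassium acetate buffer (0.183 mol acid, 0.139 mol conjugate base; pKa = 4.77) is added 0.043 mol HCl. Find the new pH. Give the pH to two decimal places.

After neutralization: n(CH3COOH) = 0.226 mol, n(CH3COO-) = 0.096 mol.
pH = pKa + log([A⁻]/[HA]) = 4.77 + log(0.096/0.226) = 4.77 -0.372

pH = 4.40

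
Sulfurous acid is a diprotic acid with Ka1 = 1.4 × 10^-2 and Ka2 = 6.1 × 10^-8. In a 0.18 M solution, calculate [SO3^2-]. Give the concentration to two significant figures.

6.1 × 10^-8 M

First ionization gives [H+] ≈ [HSO3-] = 4.37 × 10^-2 M.
Second step: Ka2 = [H+][SO3^2-]/[HSO3-] ≈ [SO3^2-] (since [H+] ≈ [HSO3-]).
So [SO3^2-] ≈ Ka2.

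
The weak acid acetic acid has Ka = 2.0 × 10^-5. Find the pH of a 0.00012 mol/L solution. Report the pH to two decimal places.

CH3COOH ⇌ CH3COO- + H+
From the ICE table, Ka = [H+]²/(0.00012 − [H+]) = 2.0 × 10^-5.
Here C₀/Ka ≈ 6, so the small-[H+] approximation fails. Use the quadratic:
[H+] = (−Ka + √(Ka² + 4·Ka·C₀))/2 = 4.00 × 10^-5 M
pH = −log(4.00 × 10^-5) = 4.40

pH = 4.40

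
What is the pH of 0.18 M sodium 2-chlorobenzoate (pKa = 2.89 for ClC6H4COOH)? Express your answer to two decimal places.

ClC6H4COO- is the conjugate base of the weak acid ClC6H4COOH.
Ka = 10^(−2.89) = 1.29 × 10^-3
Kb = Kw/Ka = 1.0×10^-14 / 1.29 × 10^-3 = 7.75 × 10^-12
From the ICE table, Kb = x²/(0.18 − x) = 7.75 × 10^-12.
Neglecting x in the denominator: x = √(7.75 × 10^-12 × 0.18) = 1.18 × 10^-6 M
Check: 0.00066% ionized — well under 5%, approximation valid.
pOH = 5.93, so pH = 14.00 − pOH = 8.07

pH = 8.07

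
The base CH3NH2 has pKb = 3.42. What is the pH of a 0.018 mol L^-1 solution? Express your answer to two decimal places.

pH = 11.39

CH3NH2 + H2O ⇌ CH3NH3+ + OH-
Kb = 10^(−3.42) = 3.80 × 10^-4
Kb = x²/(0.018 − x) = 3.80 × 10^-4
x is not negligible relative to C₀; solve x² + 0.00038·x − 6.84e-06 = 0.
x = (−Kb + √(Kb² + 4·Kb·C₀))/2 = 2.43 × 10^-3 M
pOH = −log(2.43 × 10^-3) = 2.61; pH = 14.00 − 2.61 = 11.39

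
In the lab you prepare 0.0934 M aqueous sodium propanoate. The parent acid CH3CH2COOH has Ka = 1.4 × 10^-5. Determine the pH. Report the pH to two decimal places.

pH = 8.91

CH3CH2COO- is the conjugate base of the weak acid CH3CH2COOH.
Kb = Kw/Ka = 1.0×10^-14 / 1.4 × 10^-5 = 7.14 × 10^-10
Kb = x²/(0.0934 − x) = 7.14 × 10^-10
Since Kb ≪ C₀, x ≈ √(Kb·C₀) = 8.17 × 10^-6 M.
Check: 0.0087% ionized — well under 5%, approximation valid.
pOH = −log(8.17 × 10^-6) = 5.09; pH = 14.00 − 5.09 = 8.91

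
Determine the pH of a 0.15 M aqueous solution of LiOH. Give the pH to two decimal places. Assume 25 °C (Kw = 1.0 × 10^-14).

LiOH is a strong base; [OH-] = 0.15 M.
pOH = -log(0.15) = 0.82
pH = 14.00 - 0.82 = 13.18

pH = 13.18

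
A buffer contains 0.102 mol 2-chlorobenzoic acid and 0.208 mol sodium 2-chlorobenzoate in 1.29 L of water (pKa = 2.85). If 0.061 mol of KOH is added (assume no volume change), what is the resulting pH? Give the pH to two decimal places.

After neutralization: n(ClC6H4COOH) = 0.041 mol, n(ClC6H4COO-) = 0.269 mol.
Henderson–Hasselbalch with mole ratio 0.269/0.041: pH = 2.85 + (+0.817)

pH = 3.67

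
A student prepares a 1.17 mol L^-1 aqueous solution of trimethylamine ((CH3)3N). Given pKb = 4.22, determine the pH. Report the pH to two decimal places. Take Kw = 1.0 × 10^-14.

pH = 11.92

(CH3)3N + H2O ⇌ (CH3)3NH+ + OH-
Kb = 10^(−4.22) = 6.03 × 10^-5
Kb = x²/(1.17 − x) = 6.03 × 10^-5
Assume x ≪ 1.17: x ≈ √(6.03 × 10^-5 × 1.17) = 8.40 × 10^-3 M
Check: 0.72% ionized — well under 5%, approximation valid.
pOH = 2.08, so pH = 14.00 − pOH = 11.92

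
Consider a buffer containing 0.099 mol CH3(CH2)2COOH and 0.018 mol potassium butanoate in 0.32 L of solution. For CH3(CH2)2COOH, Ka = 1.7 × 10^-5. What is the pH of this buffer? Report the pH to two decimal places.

pKa = −log(1.7 × 10^-5) = 4.770
pH = pKa + log([A⁻]/[HA]) = 4.770 + log(0.018/0.099)
pH = 4.770 + (-0.740) = 4.03

pH = 4.03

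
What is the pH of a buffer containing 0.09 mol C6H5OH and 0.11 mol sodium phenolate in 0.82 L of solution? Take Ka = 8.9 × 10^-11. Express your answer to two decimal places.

pH = 10.14

pKa = −log(8.9 × 10^-11) = 10.051
Henderson–Hasselbalch: pH = pKa + log([C6H5O-]/[C6H5OH]) = 10.051 + log(0.11/0.09)
pH = 10.051 + (+0.087) = 10.14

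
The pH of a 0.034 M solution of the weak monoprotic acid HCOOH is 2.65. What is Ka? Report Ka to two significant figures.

[H+] = 10^(-2.65) = 2.24 × 10^-3 M
At equilibrium [HA] = 0.034 − 2.24 × 10^-3 = 3.18 × 10^-2 M
Ka = [H+][A-]/[HA] = (2.24 × 10^-3)² / 3.18 × 10^-2 = 1.6 × 10^-4

Ka = 1.6 × 10^-4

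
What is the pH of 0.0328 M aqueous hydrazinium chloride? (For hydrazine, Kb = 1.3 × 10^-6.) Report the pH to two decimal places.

pH = 4.80

N2H5+ is the conjugate acid of the weak base N2H4.
Ka = Kw/Kb = 1.0×10^-14 / 1.3 × 10^-6 = 7.69 × 10^-9
From the ICE table, Ka = x²/(0.0328 − x) = 7.69 × 10^-9.
Neglecting x in the denominator: x = √(7.69 × 10^-9 × 0.0328) = 1.59 × 10^-5 M
(x/C₀ = 0.048% < 5%, so the approximation holds.)
pH = −log(1.59 × 10^-5) = 4.80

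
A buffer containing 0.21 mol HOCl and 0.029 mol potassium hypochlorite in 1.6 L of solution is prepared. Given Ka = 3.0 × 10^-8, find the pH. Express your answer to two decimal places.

pKa = −log(3.0 × 10^-8) = 7.523
Using pH = pKa + log([base]/[acid]) with [base]/[acid] = 0.029/0.21:
pH = 7.523 + (-0.860) = 6.66

pH = 6.66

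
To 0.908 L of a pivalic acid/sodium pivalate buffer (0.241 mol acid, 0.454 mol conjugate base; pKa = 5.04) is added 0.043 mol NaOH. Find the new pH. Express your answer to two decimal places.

OH- converts (CH3)3CCOOH to (CH3)3CCOO-: (CH3)3CCOOH → 0.198 mol, (CH3)3CCOO- → 0.497 mol.
pH = pKa + log(n_(CH3)3CCOO-/n_(CH3)3CCOOH) = 5.04 + log(0.497/0.198) = 5.04 + (+0.400)

pH = 5.44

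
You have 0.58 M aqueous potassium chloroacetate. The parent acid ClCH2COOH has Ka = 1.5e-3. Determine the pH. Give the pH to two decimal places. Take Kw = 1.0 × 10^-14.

pH = 8.29

ClCH2COO- is the conjugate base of the weak acid ClCH2COOH.
Kb = Kw/Ka = 1.0×10^-14 / 1.5 × 10^-3 = 6.67 × 10^-12
From the ICE table, Kb = [OH-]²/(0.58 − [OH-]) = 6.67 × 10^-12.
Since Kb ≪ C₀, [OH-] ≈ √(Kb·C₀) = 1.97 × 10^-6 M.
pOH = 5.71, so pH = 14.00 − pOH = 8.29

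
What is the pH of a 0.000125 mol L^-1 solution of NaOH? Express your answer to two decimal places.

pH = 10.10

NaOH is a strong base; [OH-] = 0.000125 M.
pOH = -log(0.000125) = 3.90
pH = 14.00 - 3.90 = 10.10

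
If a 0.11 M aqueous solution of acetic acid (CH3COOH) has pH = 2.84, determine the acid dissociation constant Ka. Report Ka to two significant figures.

Ka = 1.9 × 10^-5

[H+] = 10^(-2.84) = 1.45 × 10^-3 M
At equilibrium [HA] = 0.11 − 1.45 × 10^-3 = 1.09 × 10^-1 M
Ka = [H+][A-]/[HA] = (1.45 × 10^-3)² / 1.09 × 10^-1 = 1.9 × 10^-5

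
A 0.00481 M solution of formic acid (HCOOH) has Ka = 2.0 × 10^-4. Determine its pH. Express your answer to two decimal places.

HCOOH ⇌ HCOO- + H+
Ka = [H+]²/(0.00481 − [H+]) = 2.0 × 10^-4
Here C₀/Ka ≈ 24.1, so the small-[H+] approximation fails. Use the quadratic:
[H+] = (−Ka + √(Ka² + 4·Ka·C₀))/2 = 8.86 × 10^-4 M
pH = −log(8.86 × 10^-4) = 3.05

pH = 3.05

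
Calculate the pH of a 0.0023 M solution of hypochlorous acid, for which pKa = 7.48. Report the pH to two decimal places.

HOCl ⇌ OCl- + H+
Ka = 10^(−7.48) = 3.31 × 10^-8
Ka = x²/(0.0023 − x) = 3.31 × 10^-8
Assume x ≪ 0.0023: x ≈ √(3.31 × 10^-8 × 0.0023) = 8.73 × 10^-6 M
(x/C₀ = 0.38% < 5%, so the approximation holds.)
pH = −log[H+] = −log(8.73 × 10^-6) = 5.06

pH = 5.06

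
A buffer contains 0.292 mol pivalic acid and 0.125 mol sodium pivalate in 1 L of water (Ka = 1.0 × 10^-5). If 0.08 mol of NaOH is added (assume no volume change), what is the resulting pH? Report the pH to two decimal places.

After neutralization: n((CH3)3CCOOH) = 0.212 mol, n((CH3)3CCOO-) = 0.205 mol.
pKa = −log(1.0 × 10^-5) = 5.000
pH = pKa + log(n_(CH3)3CCOO-/n_(CH3)3CCOOH) = 5.000 + log(0.205/0.212) = 5.000 + (-0.015)

pH = 4.99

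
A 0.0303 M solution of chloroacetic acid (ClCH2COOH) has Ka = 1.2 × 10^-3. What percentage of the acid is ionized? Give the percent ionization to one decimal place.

ClCH2COOH ⇌ ClCH2COO- + H+; let x = [H+] at equilibrium.
Ka = x²/(C₀ − x); solving the quadratic gives x = 5.46 × 10^-3 M.
Fraction ionized = 5.46 × 10^-3 / 0.0303 = 0.1802 → 18.0%

18.0%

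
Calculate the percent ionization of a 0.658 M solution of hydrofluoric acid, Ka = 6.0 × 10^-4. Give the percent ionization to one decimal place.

3.0%

HF ⇌ F- + H+; let x = [H+] at equilibrium.
x ≈ √(Ka·C₀) = √(6.0 × 10^-4 × 0.658) = 1.99 × 10^-2 M
% ionization = x/C₀ × 100% = 1.99 × 10^-2/0.658 × 100% = 3.0%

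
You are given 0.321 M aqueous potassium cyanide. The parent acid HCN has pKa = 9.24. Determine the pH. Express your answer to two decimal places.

CN- is the conjugate base of the weak acid HCN.
Ka = 10^(−9.24) = 5.75 × 10^-10
Kb = Kw/Ka = 1.0×10^-14 / 5.75 × 10^-10 = 1.74 × 10^-5
Let x = [OH-] at equilibrium. Kb = x²/(0.321 − x).
Neglecting x in the denominator: x = √(1.74 × 10^-5 × 0.321) = 2.36 × 10^-3 M
(x/C₀ = 0.74% < 5%, so the approximation holds.)
pOH = −log(2.36 × 10^-3) = 2.63; pH = 14.00 − 2.63 = 11.37

pH = 11.37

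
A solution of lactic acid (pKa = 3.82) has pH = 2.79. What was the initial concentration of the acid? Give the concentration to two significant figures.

C₀ = 1.9 × 10^-2 M

[H+] = 10^(-2.79) = 1.62 × 10^-3 M = x
Ka = 10^(−3.82) = 1.51 × 10^-4
Ka = x²/(C₀ − x) ⇒ C₀ = x + x²/Ka
C₀ = 1.62 × 10^-3 + (1.62 × 10^-3)²/(1.51 × 10^-4) = 1.90 × 10^-2 M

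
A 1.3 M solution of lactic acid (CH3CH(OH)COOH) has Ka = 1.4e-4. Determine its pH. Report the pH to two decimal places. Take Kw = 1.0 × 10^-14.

CH3CH(OH)COOH ⇌ CH3CH(OH)COO- + H+
From the ICE table, Ka = x²/(1.3 − x) = 1.4 × 10^-4.
Neglecting x in the denominator: x = √(1.4 × 10^-4 × 1.3) = 1.35 × 10^-2 M
Check: 1% ionized — well under 5%, approximation valid.
pH = −log[H+] = −log(1.35 × 10^-2) = 1.87

pH = 1.87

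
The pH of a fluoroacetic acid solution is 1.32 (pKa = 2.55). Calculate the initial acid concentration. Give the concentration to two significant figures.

C₀ = 8.6 × 10^-1 M

[H+] = 10^(-1.32) = 4.79 × 10^-2 M = x
Ka = 10^(−2.55) = 2.82 × 10^-3
Ka = x²/(C₀ − x) ⇒ C₀ = x + x²/Ka
C₀ = 4.79 × 10^-2 + (4.79 × 10^-2)²/(2.82 × 10^-3) = 8.62 × 10^-1 M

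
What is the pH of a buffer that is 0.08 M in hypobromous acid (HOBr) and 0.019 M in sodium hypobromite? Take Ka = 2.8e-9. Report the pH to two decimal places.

pKa = −log(2.8 × 10^-9) = 8.553
Using pH = pKa + log([base]/[acid]) with [base]/[acid] = 0.019/0.08:
pH = 8.553 + (-0.624) = 7.93

pH = 7.93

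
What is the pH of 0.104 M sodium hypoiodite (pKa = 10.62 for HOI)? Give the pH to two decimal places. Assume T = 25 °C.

pH = 11.80

OI- is the conjugate base of the weak acid HOI.
Ka = 10^(−10.62) = 2.40 × 10^-11
Kb = Kw/Ka = 1.0×10^-14 / 2.40 × 10^-11 = 4.17 × 10^-4
From the ICE table, Kb = [OH-]²/(0.104 − [OH-]) = 4.17 × 10^-4.
[OH-] is not negligible relative to C₀; solve [OH-]² + 0.000417·[OH-] − 4.34e-05 = 0.
[OH-] = [−0.000417 + √(0.000417² + 0.000173)]/2 = 6.38 × 10^-3 M
pOH = 2.20, so pH = 14.00 − pOH = 11.80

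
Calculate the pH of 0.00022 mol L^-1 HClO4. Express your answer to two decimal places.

HClO4 is a strong acid and dissociates completely, so [H+] = 0.00022 M.
pH = -log(0.00022) = 3.66

pH = 3.66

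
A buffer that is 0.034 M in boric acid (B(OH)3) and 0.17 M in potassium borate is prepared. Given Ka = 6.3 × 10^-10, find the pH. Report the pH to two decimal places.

pH = 9.90

pKa = −log(6.3 × 10^-10) = 9.201
Using pH = pKa + log([base]/[acid]) with [base]/[acid] = 0.17/0.034:
pH = 9.201 + (+0.699) = 9.90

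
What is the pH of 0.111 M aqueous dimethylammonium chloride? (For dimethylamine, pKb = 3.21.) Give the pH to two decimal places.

pH = 5.87

(CH3)2NH2+ is the conjugate acid of the weak base (CH3)2NH.
Kb = 10^(−3.21) = 6.17 × 10^-4
Ka = Kw/Kb = 1.0×10^-14 / 6.17 × 10^-4 = 1.62 × 10^-11
Ka = [H+]²/(0.111 − [H+]) = 1.62 × 10^-11
Assume [H+] ≪ 0.111: [H+] ≈ √(1.62 × 10^-11 × 0.111) = 1.34 × 10^-6 M
Check: 0.0012% ionized — well under 5%, approximation valid.
pH = −log(1.34 × 10^-6) = 5.87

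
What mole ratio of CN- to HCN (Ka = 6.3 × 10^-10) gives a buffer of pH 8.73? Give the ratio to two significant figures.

ratio = 0.34

pKa = -log(6.3 × 10^-10) = 9.201
pH = pKa + log(r) ⇒ log(r) = 8.73 − 9.201 = -0.471
r = [CN-]/[HCN] = 10^(-0.471) = 0.338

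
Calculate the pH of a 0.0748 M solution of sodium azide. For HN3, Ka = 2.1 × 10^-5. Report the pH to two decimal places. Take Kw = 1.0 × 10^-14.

N3- is the conjugate base of the weak acid HN3.
Kb = Kw/Ka = 1.0×10^-14 / 2.1 × 10^-5 = 4.76 × 10^-10
From the ICE table, Kb = x²/(0.0748 − x) = 4.76 × 10^-10.
Neglecting x in the denominator: x = √(4.76 × 10^-10 × 0.0748) = 5.97 × 10^-6 M
(x/C₀ = 0.008% < 5%, so the approximation holds.)
pOH = −log(5.97 × 10^-6) = 5.22; pH = 14.00 − 5.22 = 8.78

pH = 8.78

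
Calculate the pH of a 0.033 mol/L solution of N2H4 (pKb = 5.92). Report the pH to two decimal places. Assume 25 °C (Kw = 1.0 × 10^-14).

pH = 10.30

N2H4 + H2O ⇌ N2H5+ + OH-
Kb = 10^(−5.92) = 1.20 × 10^-6
From the ICE table, Kb = [OH-]²/(0.033 − [OH-]) = 1.20 × 10^-6.
Assume [OH-] ≪ 0.033: [OH-] ≈ √(1.20 × 10^-6 × 0.033) = 1.99 × 10^-4 M
pOH = 3.70, so pH = 14.00 − pOH = 10.30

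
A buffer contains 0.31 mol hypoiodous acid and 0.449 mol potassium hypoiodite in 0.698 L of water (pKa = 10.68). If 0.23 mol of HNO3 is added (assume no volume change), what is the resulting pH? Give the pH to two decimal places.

pH = 10.29

After neutralization: n(HOI) = 0.54 mol, n(OI-) = 0.219 mol.
pH = pKa + log([A⁻]/[HA]) = 10.68 + log(0.219/0.54) = 10.68 -0.392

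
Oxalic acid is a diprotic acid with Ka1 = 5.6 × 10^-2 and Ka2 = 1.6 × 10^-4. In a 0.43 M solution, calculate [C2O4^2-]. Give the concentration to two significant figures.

First ionization gives [H+] ≈ [HC2O4-] = 1.30 × 10^-1 M.
Second step: Ka2 = [H+][C2O4^2-]/[HC2O4-] ≈ [C2O4^2-] (since [H+] ≈ [HC2O4-]).
So [C2O4^2-] ≈ Ka2.

1.6 × 10^-4 M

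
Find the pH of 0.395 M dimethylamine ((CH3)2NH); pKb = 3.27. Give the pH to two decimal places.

(CH3)2NH + H2O ⇌ (CH3)2NH2+ + OH-
Kb = 10^(−3.27) = 5.37 × 10^-4
Kb = x²/(0.395 − x) = 5.37 × 10^-4
Assume x ≪ 0.395: x ≈ √(5.37 × 10^-4 × 0.395) = 1.46 × 10^-2 M
Check: 3.7% ionized — well under 5%, approximation valid.
pOH = 1.84, so pH = 14.00 − pOH = 12.16

pH = 12.16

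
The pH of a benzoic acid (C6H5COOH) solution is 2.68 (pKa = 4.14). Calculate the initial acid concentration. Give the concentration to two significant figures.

C₀ = 6.2 × 10^-2 M

[H+] = 10^(-2.68) = 2.09 × 10^-3 M = x
Ka = 10^(−4.14) = 7.24 × 10^-5
Ka = x²/(C₀ − x) ⇒ C₀ = x + x²/Ka
C₀ = 2.09 × 10^-3 + (2.09 × 10^-3)²/(7.24 × 10^-5) = 6.24 × 10^-2 M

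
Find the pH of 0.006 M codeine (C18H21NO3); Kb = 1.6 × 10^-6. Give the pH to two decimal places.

pH = 9.99

C18H21NO3 + H2O ⇌ C18H22NO3+ + OH-
Kb = [OH-]²/(0.006 − [OH-]) = 1.6 × 10^-6
Since Kb ≪ C₀, [OH-] ≈ √(Kb·C₀) = 9.80 × 10^-5 M.
Check: 1.6% ionized — well under 5%, approximation valid.
pOH = −log(9.80 × 10^-5) = 4.01; pH = 14.00 − 4.01 = 9.99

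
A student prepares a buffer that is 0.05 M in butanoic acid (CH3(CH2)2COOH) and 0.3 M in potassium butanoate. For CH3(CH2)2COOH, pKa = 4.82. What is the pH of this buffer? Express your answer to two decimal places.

pH = 5.60

Henderson–Hasselbalch: pH = pKa + log([CH3(CH2)2COO-]/[CH3(CH2)2COOH]) = 4.82 + log(0.3/0.05)
pH = 4.82 + (+0.778) = 5.60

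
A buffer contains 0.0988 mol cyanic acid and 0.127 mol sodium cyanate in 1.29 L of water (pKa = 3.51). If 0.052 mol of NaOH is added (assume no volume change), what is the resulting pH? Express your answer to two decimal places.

After neutralization: n(HOCN) = 0.0468 mol, n(OCN-) = 0.179 mol.
pH = pKa + log(n_OCN-/n_HOCN) = 3.51 + log(0.179/0.0468) = 3.51 + (+0.583)

pH = 4.09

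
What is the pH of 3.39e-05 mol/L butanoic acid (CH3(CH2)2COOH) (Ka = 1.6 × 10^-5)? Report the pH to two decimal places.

pH = 4.78

CH3(CH2)2COOH ⇌ CH3(CH2)2COO- + H+
From the ICE table, Ka = x²/(3.39e-05 − x) = 1.6 × 10^-5.
Here C₀/Ka ≈ 2.12, so the small-x approximation fails. Use the quadratic:
x = [−1.6e-05 + √(1.6e-05² + 2.17e-09)]/2 = 1.66 × 10^-5 M
pH = −log[H+] = −log(1.66 × 10^-5) = 4.78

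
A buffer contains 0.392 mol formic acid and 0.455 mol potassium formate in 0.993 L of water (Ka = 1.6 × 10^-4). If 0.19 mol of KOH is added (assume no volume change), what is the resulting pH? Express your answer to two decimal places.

OH- converts HCOOH to HCOO-: HCOOH → 0.202 mol, HCOO- → 0.645 mol.
pKa = −log(1.6 × 10^-4) = 3.796
pH = pKa + log([A⁻]/[HA]) = 3.796 + log(0.645/0.202) = 3.796 +0.504

pH = 4.30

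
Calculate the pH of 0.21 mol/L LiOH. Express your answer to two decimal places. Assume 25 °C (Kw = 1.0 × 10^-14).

LiOH is a strong base; [OH-] = 0.21 M.
pOH = -log(0.21) = 0.68
pH = 14.00 - 0.68 = 13.32

pH = 13.32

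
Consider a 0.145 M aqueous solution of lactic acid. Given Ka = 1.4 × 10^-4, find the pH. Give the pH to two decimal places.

pH = 2.35

CH3CH(OH)COOH ⇌ CH3CH(OH)COO- + H+
Ka = x²/(0.145 − x) = 1.4 × 10^-4
Neglecting x in the denominator: x = √(1.4 × 10^-4 × 0.145) = 4.51 × 10^-3 M
Check: 3.1% ionized — well under 5%, approximation valid.
pH = −log[H+] = −log(4.51 × 10^-3) = 2.35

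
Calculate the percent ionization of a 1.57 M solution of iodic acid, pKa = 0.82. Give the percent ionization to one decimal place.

HIO3 ⇌ IO3- + H+; let x = [H+] at equilibrium.
Ka = 10^(−0.82) = 1.51 × 10^-1
Ka = x²/(C₀ − x); solving the quadratic gives x = 4.17 × 10^-1 M.
Fraction ionized = 4.17 × 10^-1 / 1.57 = 0.2656 → 26.6%

26.6%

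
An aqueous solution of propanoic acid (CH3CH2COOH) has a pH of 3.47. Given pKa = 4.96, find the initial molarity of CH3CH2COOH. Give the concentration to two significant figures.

[H+] = 10^(-3.47) = 3.39 × 10^-4 M = x
Ka = 10^(−4.96) = 1.10 × 10^-5
Ka = x²/(C₀ − x) ⇒ C₀ = x + x²/Ka
C₀ = 3.39 × 10^-4 + (3.39 × 10^-4)²/(1.10 × 10^-5) = 1.08 × 10^-2 M

C₀ = 1.1 × 10^-2 M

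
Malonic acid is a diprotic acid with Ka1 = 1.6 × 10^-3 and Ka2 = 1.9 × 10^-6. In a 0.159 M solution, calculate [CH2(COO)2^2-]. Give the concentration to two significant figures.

1.9 × 10^-6 M

First ionization gives [H+] ≈ [CH2(COOH)COO-] = 1.52 × 10^-2 M.
Second step: Ka2 = [H+][CH2(COO)2^2-]/[CH2(COOH)COO-] ≈ [CH2(COO)2^2-] (since [H+] ≈ [CH2(COOH)COO-]).
So [CH2(COO)2^2-] ≈ Ka2.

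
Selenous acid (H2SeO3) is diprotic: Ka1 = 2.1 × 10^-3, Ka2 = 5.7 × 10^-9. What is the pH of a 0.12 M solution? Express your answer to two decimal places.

Since Ka1 ≫ Ka2, the first ionization dominates [H+].
Ka1 = x²/(0.12 − x) = 2.1 × 10^-3
Solving the quadratic: x = (−Ka1 + √(Ka1² + 4·Ka1·C₀))/2 = 1.49 × 10^-2 M
pH = −log(1.49 × 10^-2) = 1.83

pH = 1.83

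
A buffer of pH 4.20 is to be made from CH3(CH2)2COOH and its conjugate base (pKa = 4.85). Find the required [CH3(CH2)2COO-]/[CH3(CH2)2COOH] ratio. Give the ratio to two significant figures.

pH = pKa + log(r) ⇒ log(r) = 4.20 − 4.85 = -0.65
r = [CH3(CH2)2COO-]/[CH3(CH2)2COOH] = 10^(-0.65) = 0.224

ratio = 0.22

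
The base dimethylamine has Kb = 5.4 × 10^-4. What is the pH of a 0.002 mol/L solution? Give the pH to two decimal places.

(CH3)2NH + H2O ⇌ (CH3)2NH2+ + OH-
From the ICE table, Kb = x²/(0.002 − x) = 5.4 × 10^-4.
The 5% rule fails; solving x² + Kb·x − Kb·C₀ = 0 exactly:
x = [−0.00054 + √(0.00054² + 4.32e-06)]/2 = 8.04 × 10^-4 M
pOH = −log(8.04 × 10^-4) = 3.09; pH = 14.00 − 3.09 = 10.91

pH = 10.91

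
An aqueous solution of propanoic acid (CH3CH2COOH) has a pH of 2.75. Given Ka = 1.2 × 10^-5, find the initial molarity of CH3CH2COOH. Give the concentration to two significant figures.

C₀ = 2.7 × 10^-1 M

[H+] = 10^(-2.75) = 1.78 × 10^-3 M = x
Ka = x²/(C₀ − x) ⇒ C₀ = x + x²/Ka
C₀ = 1.78 × 10^-3 + (1.78 × 10^-3)²/(1.2 × 10^-5) = 2.66 × 10^-1 M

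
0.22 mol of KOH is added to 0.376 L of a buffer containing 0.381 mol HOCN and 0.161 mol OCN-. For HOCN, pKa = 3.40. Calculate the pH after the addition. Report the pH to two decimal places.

After neutralization: n(HOCN) = 0.161 mol, n(OCN-) = 0.381 mol.
pH = pKa + log(n_OCN-/n_HOCN) = 3.40 + log(0.381/0.161) = 3.40 + (+0.374)

pH = 3.77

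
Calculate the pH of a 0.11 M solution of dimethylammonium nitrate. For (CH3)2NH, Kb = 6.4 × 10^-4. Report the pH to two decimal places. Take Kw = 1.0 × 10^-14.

(CH3)2NH2+ is the conjugate acid of the weak base (CH3)2NH.
Ka = Kw/Kb = 1.0×10^-14 / 6.4 × 10^-4 = 1.56 × 10^-11
From the ICE table, Ka = [H+]²/(0.11 − [H+]) = 1.56 × 10^-11.
Assume [H+] ≪ 0.11: [H+] ≈ √(1.56 × 10^-11 × 0.11) = 1.31 × 10^-6 M
([H+]/C₀ = 0.0012% < 5%, so the approximation holds.)
pH = −log[H+] = −log(1.31 × 10^-6) = 5.88

pH = 5.88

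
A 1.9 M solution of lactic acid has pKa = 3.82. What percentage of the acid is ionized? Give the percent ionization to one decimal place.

CH3CH(OH)COOH ⇌ CH3CH(OH)COO- + H+; let x = [H+] at equilibrium.
Ka = 10^(−3.82) = 1.51 × 10^-4
x ≈ √(Ka·C₀) = √(1.51 × 10^-4 × 1.9) = 1.69 × 10^-2 M
Fraction ionized = 1.69 × 10^-2 / 1.9 = 0.0089 → 0.9%

0.9%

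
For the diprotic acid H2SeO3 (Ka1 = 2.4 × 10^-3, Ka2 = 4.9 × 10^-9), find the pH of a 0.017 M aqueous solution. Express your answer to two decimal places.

Ka1 ≫ Ka2, so treat the first dissociation as the only significant source of H+.
Ka1 = x²/(0.017 − x) = 2.4 × 10^-3
Solving the quadratic: x = (−Ka1 + √(Ka1² + 4·Ka1·C₀))/2 = 5.30 × 10^-3 M
pH = −log(5.30 × 10^-3) = 2.28

pH = 2.28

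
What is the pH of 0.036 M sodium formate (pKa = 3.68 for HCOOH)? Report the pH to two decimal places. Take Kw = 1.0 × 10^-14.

pH = 8.12

HCOO- is the conjugate base of the weak acid HCOOH.
Ka = 10^(−3.68) = 2.09 × 10^-4
Kb = Kw/Ka = 1.0×10^-14 / 2.09 × 10^-4 = 4.78 × 10^-11
From the ICE table, Kb = x²/(0.036 − x) = 4.78 × 10^-11.
Assume x ≪ 0.036: x ≈ √(4.78 × 10^-11 × 0.036) = 1.31 × 10^-6 M
pOH = 5.88, so pH = 14.00 − pOH = 8.12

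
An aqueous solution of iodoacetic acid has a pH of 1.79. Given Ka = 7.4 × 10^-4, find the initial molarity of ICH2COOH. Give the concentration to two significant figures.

[H+] = 10^(-1.79) = 1.62 × 10^-2 M = x
Ka = x²/(C₀ − x) ⇒ C₀ = x + x²/Ka
C₀ = 1.62 × 10^-2 + (1.62 × 10^-2)²/(7.4 × 10^-4) = 3.71 × 10^-1 M

C₀ = 3.7 × 10^-1 M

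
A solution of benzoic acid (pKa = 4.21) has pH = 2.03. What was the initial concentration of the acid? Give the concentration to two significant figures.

[H+] = 10^(-2.03) = 9.33 × 10^-3 M = x
Ka = 10^(−4.21) = 6.17 × 10^-5
Ka = x²/(C₀ − x) ⇒ C₀ = x + x²/Ka
C₀ = 9.33 × 10^-3 + (9.33 × 10^-3)²/(6.17 × 10^-5) = 1.42 M

C₀ = 1.4 M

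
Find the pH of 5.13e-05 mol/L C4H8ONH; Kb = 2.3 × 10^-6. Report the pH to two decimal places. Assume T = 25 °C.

C4H8ONH + H2O ⇌ C4H8ONH2+ + OH-
From the ICE table, Kb = [OH-]²/(5.13e-05 − [OH-]) = 2.3 × 10^-6.
The 5% rule fails; solving [OH-]² + Kb·[OH-] − Kb·C₀ = 0 exactly:
[OH-] = [−2.3e-06 + √(2.3e-06² + 4.72e-10)]/2 = 9.77 × 10^-6 M
pOH = 5.01, so pH = 14.00 − pOH = 8.99

pH = 8.99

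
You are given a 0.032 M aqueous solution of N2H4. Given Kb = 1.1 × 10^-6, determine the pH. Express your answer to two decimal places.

pH = 10.27

N2H4 + H2O ⇌ N2H5+ + OH-
Let x = [OH-] at equilibrium. Kb = x²/(0.032 − x).
Since Kb ≪ C₀, x ≈ √(Kb·C₀) = 1.88 × 10^-4 M.
pOH = 3.73, so pH = 14.00 − pOH = 10.27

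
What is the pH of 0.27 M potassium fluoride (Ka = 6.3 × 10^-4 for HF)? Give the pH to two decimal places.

F- is the conjugate base of the weak acid HF.
Kb = Kw/Ka = 1.0×10^-14 / 6.3 × 10^-4 = 1.59 × 10^-11
Kb = [OH-]²/(0.27 − [OH-]) = 1.59 × 10^-11
Neglecting [OH-] in the denominator: [OH-] = √(1.59 × 10^-11 × 0.27) = 2.07 × 10^-6 M
pOH = 5.68, so pH = 14.00 − pOH = 8.32

pH = 8.32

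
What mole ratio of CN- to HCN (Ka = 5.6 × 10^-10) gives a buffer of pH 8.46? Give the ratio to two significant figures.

pKa = -log(5.6 × 10^-10) = 9.252
pH = pKa + log(r) ⇒ log(r) = 8.46 − 9.252 = -0.792
r = [CN-]/[HCN] = 10^(-0.792) = 0.161

ratio = 0.16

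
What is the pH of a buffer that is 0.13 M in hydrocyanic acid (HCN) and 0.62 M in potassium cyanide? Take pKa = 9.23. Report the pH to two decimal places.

Using pH = pKa + log([base]/[acid]) with [base]/[acid] = 0.62/0.13:
pH = 9.23 + (+0.678) = 9.91

pH = 9.91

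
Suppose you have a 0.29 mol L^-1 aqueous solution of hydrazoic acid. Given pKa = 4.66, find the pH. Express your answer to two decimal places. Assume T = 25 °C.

pH = 2.60

HN3 ⇌ N3- + H+
Ka = 10^(−4.66) = 2.19 × 10^-5
Ka = x²/(0.29 − x) = 2.19 × 10^-5
Since Ka ≪ C₀, x ≈ √(Ka·C₀) = 2.52 × 10^-3 M.
Check: 0.87% ionized — well under 5%, approximation valid.
pH = −log[H+] = −log(2.52 × 10^-3) = 2.60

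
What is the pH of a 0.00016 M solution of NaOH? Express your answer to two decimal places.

pH = 10.20

NaOH is a strong base; [OH-] = 0.00016 M.
pOH = -log(0.00016) = 3.80
pH = 14.00 - 3.80 = 10.20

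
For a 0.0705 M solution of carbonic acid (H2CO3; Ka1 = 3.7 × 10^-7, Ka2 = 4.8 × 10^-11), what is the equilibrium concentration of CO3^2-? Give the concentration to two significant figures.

First ionization gives [H+] ≈ [HCO3-] = 1.62 × 10^-4 M.
Second step: Ka2 = [H+][CO3^2-]/[HCO3-] ≈ [CO3^2-] (since [H+] ≈ [HCO3-]).
So [CO3^2-] ≈ Ka2.

4.8 × 10^-11 M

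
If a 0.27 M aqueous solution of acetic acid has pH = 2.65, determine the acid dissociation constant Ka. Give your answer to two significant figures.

[H+] = 10^(-2.65) = 2.24 × 10^-3 M
At equilibrium [HA] = 0.27 − 2.24 × 10^-3 = 2.68 × 10^-1 M
Ka = [H+][A-]/[HA] = (2.24 × 10^-3)² / 2.68 × 10^-1 = 1.9 × 10^-5

Ka = 1.9 × 10^-5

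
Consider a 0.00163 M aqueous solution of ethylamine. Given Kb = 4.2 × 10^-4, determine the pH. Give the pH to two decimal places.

pH = 10.81

C2H5NH2 + H2O ⇌ C2H5NH3+ + OH-
Kb = [OH-]²/(0.00163 − [OH-]) = 4.2 × 10^-4
Here C₀/Kb ≈ 3.88, so the small-[OH-] approximation fails. Use the quadratic:
[OH-] = (−Kb + √(Kb² + 4·Kb·C₀))/2 = 6.44 × 10^-4 M
pOH = 3.19, so pH = 14.00 − pOH = 10.81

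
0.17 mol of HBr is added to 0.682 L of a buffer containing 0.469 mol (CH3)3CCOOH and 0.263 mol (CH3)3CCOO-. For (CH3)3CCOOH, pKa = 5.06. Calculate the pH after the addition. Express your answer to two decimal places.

After neutralization: n((CH3)3CCOOH) = 0.639 mol, n((CH3)3CCOO-) = 0.093 mol.
Henderson–Hasselbalch with mole ratio 0.093/0.639: pH = 5.06 + (-0.837)

pH = 4.22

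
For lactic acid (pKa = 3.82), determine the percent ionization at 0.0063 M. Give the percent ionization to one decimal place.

CH3CH(OH)COOH ⇌ CH3CH(OH)COO- + H+; let x = [H+] at equilibrium.
Ka = 10^(−3.82) = 1.51 × 10^-4
Ka = x²/(C₀ − x); solving the quadratic gives x = 9.03 × 10^-4 M.
% ionization = x/C₀ × 100% = 9.03 × 10^-4/0.0063 × 100% = 14.3%

14.3%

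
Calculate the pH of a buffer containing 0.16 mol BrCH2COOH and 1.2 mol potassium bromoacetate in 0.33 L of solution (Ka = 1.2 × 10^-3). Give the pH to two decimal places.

pKa = −log(1.2 × 10^-3) = 2.921
Henderson–Hasselbalch: pH = pKa + log([BrCH2COO-]/[BrCH2COOH]) = 2.921 + log(1.2/0.16)
pH = 2.921 + (+0.875) = 3.80

pH = 3.80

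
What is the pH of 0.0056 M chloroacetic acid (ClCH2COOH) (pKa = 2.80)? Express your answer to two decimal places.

pH = 2.64

ClCH2COOH ⇌ ClCH2COO- + H+
Ka = 10^(−2.80) = 1.58 × 10^-3
Ka = [H+]²/(0.0056 − [H+]) = 1.58 × 10^-3
[H+] is not negligible relative to C₀; solve [H+]² + 0.00158·[H+] − 8.85e-06 = 0.
[H+] = [−0.00158 + √(0.00158² + 3.54e-05)]/2 = 2.29 × 10^-3 M
pH = −log[H+] = −log(2.29 × 10^-3) = 2.64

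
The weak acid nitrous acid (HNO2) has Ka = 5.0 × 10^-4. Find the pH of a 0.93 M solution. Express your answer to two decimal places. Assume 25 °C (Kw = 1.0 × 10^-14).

pH = 1.67

HNO2 ⇌ NO2- + H+
Ka = [H+]²/(0.93 − [H+]) = 5.0 × 10^-4
Since Ka ≪ C₀, [H+] ≈ √(Ka·C₀) = 2.16 × 10^-2 M.
pH = −log[H+] = −log(2.16 × 10^-2) = 1.67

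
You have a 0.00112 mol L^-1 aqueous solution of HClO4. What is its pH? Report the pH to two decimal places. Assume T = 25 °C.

HClO4 is a strong acid and dissociates completely, so [H+] = 0.00112 M.
pH = -log(0.00112) = 2.95

pH = 2.95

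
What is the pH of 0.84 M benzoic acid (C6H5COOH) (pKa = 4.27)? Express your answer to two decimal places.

pH = 2.17

C6H5COOH ⇌ C6H5COO- + H+
Ka = 10^(−4.27) = 5.37 × 10^-5
Ka = x²/(0.84 − x) = 5.37 × 10^-5
Neglecting x in the denominator: x = √(5.37 × 10^-5 × 0.84) = 6.72 × 10^-3 M
(x/C₀ = 0.8% < 5%, so the approximation holds.)
pH = −log(6.72 × 10^-3) = 2.17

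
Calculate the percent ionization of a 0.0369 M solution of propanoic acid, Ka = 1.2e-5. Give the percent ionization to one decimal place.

CH3CH2COOH ⇌ CH3CH2COO- + H+; let x = [H+] at equilibrium.
x ≈ √(Ka·C₀) = √(1.2 × 10^-5 × 0.0369) = 6.65 × 10^-4 M
Fraction ionized = 6.65 × 10^-4 / 0.0369 = 0.0180 → 1.8%

1.8%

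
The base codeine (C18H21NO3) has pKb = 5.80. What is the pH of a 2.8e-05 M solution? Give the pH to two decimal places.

pH = 8.77

C18H21NO3 + H2O ⇌ C18H22NO3+ + OH-
Kb = 10^(−5.80) = 1.58 × 10^-6
Kb = [OH-]²/(2.8e-05 − [OH-]) = 1.58 × 10^-6
The 5% rule fails; solving [OH-]² + Kb·[OH-] − Kb·C₀ = 0 exactly:
[OH-] = [−1.58e-06 + √(1.58e-06² + 1.77e-10)]/2 = 5.91 × 10^-6 M
pOH = 5.23, so pH = 14.00 − pOH = 8.77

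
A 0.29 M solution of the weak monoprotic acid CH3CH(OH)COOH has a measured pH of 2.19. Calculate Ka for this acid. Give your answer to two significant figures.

Ka = 1.5 × 10^-4

[H+] = 10^(-2.19) = 6.46 × 10^-3 M
At equilibrium [HA] = 0.29 − 6.46 × 10^-3 = 2.84 × 10^-1 M
Ka = [H+][A-]/[HA] = (6.46 × 10^-3)² / 2.84 × 10^-1 = 1.5 × 10^-4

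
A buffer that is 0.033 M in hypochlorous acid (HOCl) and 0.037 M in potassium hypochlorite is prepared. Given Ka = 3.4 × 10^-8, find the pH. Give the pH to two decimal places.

pH = 7.52

pKa = −log(3.4 × 10^-8) = 7.469
Using pH = pKa + log([base]/[acid]) with [base]/[acid] = 0.037/0.033:
pH = 7.469 + (+0.050) = 7.52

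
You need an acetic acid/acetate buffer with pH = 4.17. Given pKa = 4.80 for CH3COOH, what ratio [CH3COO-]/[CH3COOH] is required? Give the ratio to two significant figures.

ratio = 0.23

pH = pKa + log(r) ⇒ log(r) = 4.17 − 4.80 = -0.63
r = [CH3COO-]/[CH3COOH] = 10^(-0.63) = 0.234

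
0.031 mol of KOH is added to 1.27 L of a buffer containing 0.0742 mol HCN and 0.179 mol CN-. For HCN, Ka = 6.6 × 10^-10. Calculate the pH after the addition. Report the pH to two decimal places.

OH- converts HCN to CN-: HCN → 0.0432 mol, CN- → 0.21 mol.
pKa = −log(6.6 × 10^-10) = 9.180
pH = pKa + log(n_CN-/n_HCN) = 9.180 + log(0.21/0.0432) = 9.180 + (+0.687)

pH = 9.87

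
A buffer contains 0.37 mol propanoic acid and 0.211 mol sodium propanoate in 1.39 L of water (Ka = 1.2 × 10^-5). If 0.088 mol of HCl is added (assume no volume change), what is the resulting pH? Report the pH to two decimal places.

After neutralization: n(CH3CH2COOH) = 0.458 mol, n(CH3CH2COO-) = 0.123 mol.
pKa = −log(1.2 × 10^-5) = 4.921
pH = pKa + log(n_CH3CH2COO-/n_CH3CH2COOH) = 4.921 + log(0.123/0.458) = 4.921 + (-0.571)

pH = 4.35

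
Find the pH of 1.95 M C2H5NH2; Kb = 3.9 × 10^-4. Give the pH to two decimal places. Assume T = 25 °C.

pH = 12.44

C2H5NH2 + H2O ⇌ C2H5NH3+ + OH-
Let x = [OH-] at equilibrium. Kb = x²/(1.95 − x).
Neglecting x in the denominator: x = √(3.9 × 10^-4 × 1.95) = 2.76 × 10^-2 M
(x/C₀ = 1.4% < 5%, so the approximation holds.)
pOH = 1.56, so pH = 14.00 − pOH = 12.44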